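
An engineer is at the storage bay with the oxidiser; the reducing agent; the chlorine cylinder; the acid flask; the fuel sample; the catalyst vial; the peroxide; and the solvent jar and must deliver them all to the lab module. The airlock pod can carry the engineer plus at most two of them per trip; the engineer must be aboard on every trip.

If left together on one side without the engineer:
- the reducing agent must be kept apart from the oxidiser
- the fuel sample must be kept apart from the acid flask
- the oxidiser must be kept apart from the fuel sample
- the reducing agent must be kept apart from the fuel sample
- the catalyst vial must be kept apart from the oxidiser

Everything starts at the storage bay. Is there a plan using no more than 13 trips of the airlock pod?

Yes — this plan uses 13 crossings (≤ 13):
1. Engineer goes to the lab module with the fuel sample and the oxidiser.  [the storage bay: the acid flask, the catalyst vial, the chlorine cylinder, the peroxide, the reducing agent, the solvent jar | the lab module: the fuel sample, the oxidiser]
2. Engineer goes back to the storage bay with the oxidiser.  [the storage bay: the acid flask, the catalyst vial, the chlorine cylinder, the oxidiser, the peroxide, the reducing agent, the solvent jar | the lab module: the fuel sample]
3. Engineer goes to the lab module with the chlorine cylinder and the oxidiser.  [the storage bay: the acid flask, the catalyst vial, the peroxide, the reducing agent, the solvent jar | the lab module: the chlorine cylinder, the fuel sample, the oxidiser]
4. Engineer goes back to the storage bay with the oxidiser.  [the storage bay: the acid flask, the catalyst vial, the oxidiser, the peroxide, the reducing agent, the solvent jar | the lab module: the chlorine cylinder, the fuel sample]
5. Engineer goes to the lab module with the acid flask and the oxidiser.  [the storage bay: the catalyst vial, the peroxide, the reducing agent, the solvent jar | the lab module: the acid flask, the chlorine cylinder, the fuel sample, the oxidiser]
6. Engineer goes back to the storage bay with the fuel sample.  [the storage bay: the catalyst vial, the fuel sample, the peroxide, the reducing agent, the solvent jar | the lab module: the acid flask, the chlorine cylinder, the oxidiser]
7. Engineer goes to the lab module with the catalyst vial and the reducing agent.  [the storage bay: the fuel sample, the peroxide, the solvent jar | the lab module: the acid flask, the catalyst vial, the chlorine cylinder, the oxidiser, the reducing agent]
8. Engineer goes back to the storage bay with the oxidiser.  [the storage bay: the fuel sample, the oxidiser, the peroxide, the solvent jar | the lab module: the acid flask, the catalyst vial, the chlorine cylinder, the reducing agent]
9. Engineer goes to the lab module with the oxidiser and the peroxide.  [the storage bay: the fuel sample, the solvent jar | the lab module: the acid flask, the catalyst vial, the chlorine cylinder, the oxidiser, the peroxide, the reducing agent]
10. Engineer goes back to the storage bay with the oxidiser.  [the storage bay: the fuel sample, the oxidiser, the solvent jar | the lab module: the acid flask, the catalyst vial, the chlorine cylinder, the peroxide, the reducing agent]
11. Engineer goes to the lab module with the oxidiser and the solvent jar.  [the storage bay: the fuel sample | the lab module: the acid flask, the catalyst vial, the chlorine cylinder, the oxidiser, the peroxide, the reducing agent, the solvent jar]
12. Engineer goes back to the storage bay with the oxidiser.  [the storage bay: the fuel sample, the oxidiser | the lab module: the acid flask, the catalyst vial, the chlorine cylinder, the peroxide, the reducing agent, the solvent jar]
13. Engineer goes to the lab module with the fuel sample and the oxidiser.  [the storage bay: — | the lab module: the acid flask, the catalyst vial, the chlorine cylinder, the fuel sample, the oxidiser, the peroxide, the reducing agent, the solvent jar]

Yes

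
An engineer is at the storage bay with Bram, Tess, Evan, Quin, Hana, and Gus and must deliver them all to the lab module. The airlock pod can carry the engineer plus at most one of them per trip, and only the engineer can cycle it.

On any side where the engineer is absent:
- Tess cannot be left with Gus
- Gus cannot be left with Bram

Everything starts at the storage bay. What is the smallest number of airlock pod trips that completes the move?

Counting alone: the engineer can take at most 1 across per trip to the lab module, so moving all 6 needs at least 6 loaded trips out, with a return between consecutive ones — at least 11 crossings.
The safety rule pushes this higher. Following every safe sequence of crossings, the most of the 6 that can be at the lab module as the airlock pod arrives there on crossing 11 is 5 — never all 6.
So no plan with fewer than 13 crossings exists, and this one achieves 13:
1. Engineer goes to the lab module with Gus.
2. Engineer goes back to the storage bay alone.
3. Engineer goes to the lab module with Bram.
4. Engineer goes back to the storage bay with Gus.
5. Engineer goes to the lab module with Tess.
6. Engineer goes back to the storage bay alone.
7. Engineer goes to the lab module with Evan.
8. Engineer goes back to the storage bay alone.
9. Engineer goes to the lab module with Quin.
10. Engineer goes back to the storage bay alone.
11. Engineer goes to the lab module with Hana.
12. Engineer goes back to the storage bay alone.
13. Engineer goes to the lab module with Gus.

13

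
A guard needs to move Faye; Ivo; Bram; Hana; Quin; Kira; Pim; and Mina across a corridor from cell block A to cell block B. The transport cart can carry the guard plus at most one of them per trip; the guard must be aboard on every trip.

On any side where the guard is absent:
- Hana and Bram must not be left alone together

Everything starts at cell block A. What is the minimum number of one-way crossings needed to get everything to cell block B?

Counting alone: the guard can take at most 1 across per trip to cell block B, so moving all 8 needs at least 8 loaded trips out, with a return between consecutive ones — at least 15 crossings.
The plan below uses exactly 15 crossings, so it is optimal:
1. Guard goes to cell block B with Bram.  [cell block A: Faye, Hana, Ivo, Kira, Mina, Pim, Quin | cell block B: Bram]
2. Guard goes back to cell block A alone.  [cell block A: Faye, Hana, Ivo, Kira, Mina, Pim, Quin | cell block B: Bram]
3. Guard goes to cell block B with Faye.  [cell block A: Hana, Ivo, Kira, Mina, Pim, Quin | cell block B: Bram, Faye]
4. Guard goes back to cell block A alone.  [cell block A: Hana, Ivo, Kira, Mina, Pim, Quin | cell block B: Bram, Faye]
5. Guard goes to cell block B with Ivo.  [cell block A: Hana, Kira, Mina, Pim, Quin | cell block B: Bram, Faye, Ivo]
6. Guard goes back to cell block A alone.  [cell block A: Hana, Kira, Mina, Pim, Quin | cell block B: Bram, Faye, Ivo]
7. Guard goes to cell block B with Quin.  [cell block A: Hana, Kira, Mina, Pim | cell block B: Bram, Faye, Ivo, Quin]
8. Guard goes back to cell block A alone.  [cell block A: Hana, Kira, Mina, Pim | cell block B: Bram, Faye, Ivo, Quin]
9. Guard goes to cell block B with Kira.  [cell block A: Hana, Mina, Pim | cell block B: Bram, Faye, Ivo, Kira, Quin]
10. Guard goes back to cell block A alone.  [cell block A: Hana, Mina, Pim | cell block B: Bram, Faye, Ivo, Kira, Quin]
11. Guard goes to cell block B with Pim.  [cell block A: Hana, Mina | cell block B: Bram, Faye, Ivo, Kira, Pim, Quin]
12. Guard goes back to cell block A alone.  [cell block A: Hana, Mina | cell block B: Bram, Faye, Ivo, Kira, Pim, Quin]
13. Guard goes to cell block B with Mina.  [cell block A: Hana | cell block B: Bram, Faye, Ivo, Kira, Mina, Pim, Quin]
14. Guard goes back to cell block A alone.  [cell block A: Hana | cell block B: Bram, Faye, Ivo, Kira, Mina, Pim, Quin]
15. Guard goes to cell block B with Hana.  [cell block A: — | cell block B: Bram, Faye, Hana, Ivo, Kira, Mina, Pim, Quin]

15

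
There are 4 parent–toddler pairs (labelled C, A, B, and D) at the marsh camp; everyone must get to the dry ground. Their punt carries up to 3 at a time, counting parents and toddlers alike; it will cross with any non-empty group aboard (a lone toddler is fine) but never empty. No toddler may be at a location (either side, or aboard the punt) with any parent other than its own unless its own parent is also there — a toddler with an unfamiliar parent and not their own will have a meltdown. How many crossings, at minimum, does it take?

9

Counting alone: each trip to the dry ground takes at most 3 across and each return brings at least 1 back, so after t trips out (and t−1 returns) at most 3t − (t−1) of the 8 are across; that first reaches 8 at t = 4, so at least 7 crossings are needed.
The safety rule pushes this higher. Following every safe sequence of crossings, the most of the 8 that can be at the dry ground as the punt arrives there on crossing 7 is 7 — never all 8.
So no plan with fewer than 9 crossings exists, and this one achieves 9:
1. parent C and toddler C cross → the dry ground.
2. parent C crosses ← the marsh camp.
3. parent A, parent C, and toddler A cross → the dry ground.
4. parent C and toddler C cross ← the marsh camp.
5. parent B, parent C, and parent D cross → the dry ground.
6. toddler A crosses ← the marsh camp.
7. toddler A and toddler C cross → the dry ground.
8. toddler C crosses ← the marsh camp.
9. toddler B, toddler C, and toddler D cross → the dry ground.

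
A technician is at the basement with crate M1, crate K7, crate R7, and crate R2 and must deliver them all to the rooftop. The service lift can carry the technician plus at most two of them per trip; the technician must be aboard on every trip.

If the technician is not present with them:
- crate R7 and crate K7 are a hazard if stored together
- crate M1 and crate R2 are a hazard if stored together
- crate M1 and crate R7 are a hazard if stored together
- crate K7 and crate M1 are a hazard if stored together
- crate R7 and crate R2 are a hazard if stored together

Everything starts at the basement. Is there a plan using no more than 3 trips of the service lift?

Counting alone: the technician can take at most 2 across per trip to the rooftop, so moving all 4 needs at least 2 loaded trips out, with a return between consecutive ones — at least 3 crossings.
The safety rule pushes this higher. Following every safe sequence of crossings, the most of the 4 that can be at the rooftop as the service lift arrives there on crossing 3 is 3 — never all 4.
So the move cannot be finished within 3 crossings. (The shortest complete plan takes 5:)
1. Technician goes to the rooftop with crate M1 and crate R7.  [the basement: crate K7, crate R2 | the rooftop: crate M1, crate R7]
2. Technician goes back to the basement with crate M1.  [the basement: crate K7, crate M1, crate R2 | the rooftop: crate R7]
3. Technician goes to the rooftop with crate K7 and crate R2.  [the basement: crate M1 | the rooftop: crate K7, crate R2, crate R7]
4. Technician goes back to the basement with crate R7.  [the basement: crate M1, crate R7 | the rooftop: crate K7, crate R2]
5. Technician goes to the rooftop with crate M1 and crate R7.  [the basement: — | the rooftop: crate K7, crate M1, crate R2, crate R7]

No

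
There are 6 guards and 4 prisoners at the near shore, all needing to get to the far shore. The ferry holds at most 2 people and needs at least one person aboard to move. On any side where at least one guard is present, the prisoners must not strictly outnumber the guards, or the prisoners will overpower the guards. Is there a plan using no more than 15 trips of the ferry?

Counting alone: each trip to the far shore takes at most 2 across and each return brings at least 1 back, so after t trips out (and t−1 returns) at most 2t − (t−1) of the 10 are across; that first reaches 10 at t = 9, so at least 17 crossings are needed.
Since 15 < 17, 15 crossings cannot be enough. (The shortest complete plan in fact takes 17:)
1. 2 prisoners → the far shore.  (the near shore: 6G 2P; the far shore: 0G 2P)
2. 1 prisoner ← the near shore.  (the near shore: 6G 3P; the far shore: 0G 1P)
3. 2 prisoners → the far shore.  (the near shore: 6G 1P; the far shore: 0G 3P)
4. 1 prisoner ← the near shore.  (the near shore: 6G 2P; the far shore: 0G 2P)
5. 2 guards → the far shore.  (the near shore: 4G 2P; the far shore: 2G 2P)
6. 1 prisoner ← the near shore.  (the near shore: 4G 3P; the far shore: 2G 1P)
7. 1 guard and 1 prisoner → the far shore.  (the near shore: 3G 2P; the far shore: 3G 2P)
8. 1 prisoner ← the near shore.  (the near shore: 3G 3P; the far shore: 3G 1P)
9. 2 prisoners → the far shore.  (the near shore: 3G 1P; the far shore: 3G 3P)
10. 1 prisoner ← the near shore.  (the near shore: 3G 2P; the far shore: 3G 2P)
11. 1 guard and 1 prisoner → the far shore.  (the near shore: 2G 1P; the far shore: 4G 3P)
12. 1 prisoner ← the near shore.  (the near shore: 2G 2P; the far shore: 4G 2P)
13. 2 prisoners → the far shore.  (the near shore: 2G 0P; the far shore: 4G 4P)
14. 1 prisoner ← the near shore.  (the near shore: 2G 1P; the far shore: 4G 3P)
15. 1 guard and 1 prisoner → the far shore.  (the near shore: 1G 0P; the far shore: 5G 4P)
16. 1 prisoner ← the near shore.  (the near shore: 1G 1P; the far shore: 5G 3P)
17. 1 guard and 1 prisoner → the far shore.  (the near shore: 0G 0P; the far shore: 6G 4P)

No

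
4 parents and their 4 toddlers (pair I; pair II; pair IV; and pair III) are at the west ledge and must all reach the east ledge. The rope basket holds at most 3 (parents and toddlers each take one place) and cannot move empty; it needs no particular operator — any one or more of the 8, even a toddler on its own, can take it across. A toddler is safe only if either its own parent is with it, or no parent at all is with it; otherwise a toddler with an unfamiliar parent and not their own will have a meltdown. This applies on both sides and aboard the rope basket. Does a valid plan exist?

Yes

1. parent I and toddler I cross → the east ledge.
2. parent I crosses ← the west ledge.
3. parent I, parent II, and toddler II cross → the east ledge.
4. parent I and toddler I cross ← the west ledge.
5. parent I, parent III, and parent IV cross → the east ledge.
6. toddler II crosses ← the west ledge.
7. toddler I and toddler II cross → the east ledge.
8. toddler I crosses ← the west ledge.
9. toddler I, toddler III, and toddler IV cross → the east ledge.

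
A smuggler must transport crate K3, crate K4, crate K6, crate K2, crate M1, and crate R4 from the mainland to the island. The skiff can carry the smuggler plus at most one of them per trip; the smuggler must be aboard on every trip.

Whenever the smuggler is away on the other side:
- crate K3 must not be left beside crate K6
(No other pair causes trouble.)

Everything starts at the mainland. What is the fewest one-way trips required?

11

Counting alone: the smuggler can take at most 1 across per trip to the island, so moving all 6 needs at least 6 loaded trips out, with a return between consecutive ones — at least 11 crossings.
The plan below uses exactly 11 crossings, so it is optimal:
1. Smuggler goes to the island with crate K3.  [the mainland: crate K2, crate K4, crate K6, crate M1, crate R4 | the island: crate K3]
2. Smuggler goes back to the mainland alone.  [the mainland: crate K2, crate K4, crate K6, crate M1, crate R4 | the island: crate K3]
3. Smuggler goes to the island with crate K4.  [the mainland: crate K2, crate K6, crate M1, crate R4 | the island: crate K3, crate K4]
4. Smuggler goes back to the mainland alone.  [the mainland: crate K2, crate K6, crate M1, crate R4 | the island: crate K3, crate K4]
5. Smuggler goes to the island with crate K2.  [the mainland: crate K6, crate M1, crate R4 | the island: crate K2, crate K3, crate K4]
6. Smuggler goes back to the mainland alone.  [the mainland: crate K6, crate M1, crate R4 | the island: crate K2, crate K3, crate K4]
7. Smuggler goes to the island with crate M1.  [the mainland: crate K6, crate R4 | the island: crate K2, crate K3, crate K4, crate M1]
8. Smuggler goes back to the mainland alone.  [the mainland: crate K6, crate R4 | the island: crate K2, crate K3, crate K4, crate M1]
9. Smuggler goes to the island with crate R4.  [the mainland: crate K6 | the island: crate K2, crate K3, crate K4, crate M1, crate R4]
10. Smuggler goes back to the mainland alone.  [the mainland: crate K6 | the island: crate K2, crate K3, crate K4, crate M1, crate R4]
11. Smuggler goes to the island with crate K6.  [the mainland: — | the island: crate K2, crate K3, crate K4, crate K6, crate M1, crate R4]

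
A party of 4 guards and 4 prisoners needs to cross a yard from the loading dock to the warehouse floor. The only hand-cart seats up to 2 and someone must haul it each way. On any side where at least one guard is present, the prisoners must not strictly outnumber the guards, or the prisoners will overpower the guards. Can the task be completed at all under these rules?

No

Following every safe sequence of crossings from the start, the most of the 8 that can be at the warehouse floor as the hand-cart arrives there on crossings 1, 3, 5 is 2, 3, 4 respectively; the best ever achieved is 4 of 8.
From crossing 7 on, no configuration arises that was not already reachable earlier: only 11 distinct safe configurations (who is on which side, and where the hand-cart is) can ever be reached, none of them has everyone across, and every continuation just revisits them. They are: 0 guards + 0 prisoners across (hand-cart back at the start); 0 guards + 1 prisoner across (hand-cart there); 0 guards + 1 prisoner across (hand-cart back at the start); 0 guards + 2 prisoners across (hand-cart there); 0 guards + 2 prisoners across (hand-cart back at the start); 0 guards + 3 prisoners across (hand-cart there); 0 guards + 3 prisoners across (hand-cart back at the start); 0 guards + 4 prisoners across (hand-cart there); 1 guard + 1 prisoner across (hand-cart there); 1 guard + 1 prisoner across (hand-cart back at the start); 2 guards + 2 prisoners across (hand-cart there). So no valid plan exists.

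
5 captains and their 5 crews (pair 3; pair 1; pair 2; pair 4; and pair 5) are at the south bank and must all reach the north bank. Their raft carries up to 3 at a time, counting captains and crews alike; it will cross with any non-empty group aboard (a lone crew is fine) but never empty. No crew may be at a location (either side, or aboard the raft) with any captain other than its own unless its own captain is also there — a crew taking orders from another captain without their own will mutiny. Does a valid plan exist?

1. captain 3 and crew 3 cross → the north bank.
2. captain 3 crosses ← the south bank.
3. crew 1, crew 2, and crew 4 cross → the north bank.
4. crew 3 crosses ← the south bank.
5. captain 1, captain 2, and captain 4 cross → the north bank.
6. captain 1 and crew 1 cross ← the south bank.
7. captain 1, captain 3, and captain 5 cross → the north bank.
8. crew 2 crosses ← the south bank.
9. crew 1 and crew 3 cross → the north bank.
10. crew 3 crosses ← the south bank.
11. crew 2, crew 3, and crew 5 cross → the north bank.

Yes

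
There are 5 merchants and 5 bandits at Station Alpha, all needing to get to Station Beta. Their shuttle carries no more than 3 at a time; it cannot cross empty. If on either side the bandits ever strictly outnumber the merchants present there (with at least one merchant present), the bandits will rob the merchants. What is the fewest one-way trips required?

Counting alone: each trip to Station Beta takes at most 3 across and each return brings at least 1 back, so after t trips out (and t−1 returns) at most 3t − (t−1) of the 10 are across; that first reaches 10 at t = 5, so at least 9 crossings are needed.
The safety rule pushes this higher. Following every safe sequence of crossings, the most of the 10 that can be at Station Beta as the shuttle arrives there on crossing 9 is 9 — never all 10.
So no plan with fewer than 11 crossings exists, and this one achieves 11:
1. 2 bandits → Station Beta.  (Station Alpha: 5M 3B; Station Beta: 0M 2B)
2. 1 bandit ← Station Alpha.  (Station Alpha: 5M 4B; Station Beta: 0M 1B)
3. 3 bandits → Station Beta.  (Station Alpha: 5M 1B; Station Beta: 0M 4B)
4. 1 bandit ← Station Alpha.  (Station Alpha: 5M 2B; Station Beta: 0M 3B)
5. 3 merchants → Station Beta.  (Station Alpha: 2M 2B; Station Beta: 3M 3B)
6. 1 merchant and 1 bandit ← Station Alpha.  (Station Alpha: 3M 3B; Station Beta: 2M 2B)
7. 3 merchants → Station Beta.  (Station Alpha: 0M 3B; Station Beta: 5M 2B)
8. 1 bandit ← Station Alpha.  (Station Alpha: 0M 4B; Station Beta: 5M 1B)
9. 2 bandits → Station Beta.  (Station Alpha: 0M 2B; Station Beta: 5M 3B)
10. 1 bandit ← Station Alpha.  (Station Alpha: 0M 3B; Station Beta: 5M 2B)
11. 3 bandits → Station Beta.  (Station Alpha: 0M 0B; Station Beta: 5M 5B)

11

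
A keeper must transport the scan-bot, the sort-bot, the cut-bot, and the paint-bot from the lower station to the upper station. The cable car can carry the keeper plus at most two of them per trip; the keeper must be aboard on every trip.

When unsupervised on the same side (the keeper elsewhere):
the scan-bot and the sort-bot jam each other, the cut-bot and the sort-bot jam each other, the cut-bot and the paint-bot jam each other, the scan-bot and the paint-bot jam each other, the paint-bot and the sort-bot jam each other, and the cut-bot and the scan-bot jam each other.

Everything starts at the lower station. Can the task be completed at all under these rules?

Whatever the first load, the items left behind include a forbidden pair without the keeper. No opening move is safe, so no plan exists.

No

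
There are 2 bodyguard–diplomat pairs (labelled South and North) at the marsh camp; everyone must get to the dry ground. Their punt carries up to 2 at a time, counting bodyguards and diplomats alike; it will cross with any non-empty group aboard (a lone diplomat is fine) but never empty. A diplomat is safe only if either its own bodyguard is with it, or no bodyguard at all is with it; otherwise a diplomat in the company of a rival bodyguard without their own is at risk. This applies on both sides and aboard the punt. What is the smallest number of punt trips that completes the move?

5

Counting alone: each trip to the dry ground takes at most 2 across and each return brings at least 1 back, so after t trips out (and t−1 returns) at most 2t − (t−1) of the 4 are across; that first reaches 4 at t = 3, so at least 5 crossings are needed.
The plan below uses exactly 5 crossings, so it is optimal:
1. bodyguard South and diplomat South cross → the dry ground.
2. bodyguard South crosses ← the marsh camp.
3. bodyguard North and bodyguard South cross → the dry ground.
4. bodyguard North crosses ← the marsh camp.
5. bodyguard North and diplomat North cross → the dry ground.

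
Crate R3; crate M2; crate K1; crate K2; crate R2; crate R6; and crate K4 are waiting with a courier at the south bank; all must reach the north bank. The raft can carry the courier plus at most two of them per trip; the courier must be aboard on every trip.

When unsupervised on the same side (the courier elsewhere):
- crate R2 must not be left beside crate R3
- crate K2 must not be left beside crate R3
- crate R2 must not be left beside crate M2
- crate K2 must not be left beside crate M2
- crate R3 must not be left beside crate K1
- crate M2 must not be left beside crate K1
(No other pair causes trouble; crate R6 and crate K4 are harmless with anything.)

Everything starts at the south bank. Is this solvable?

Yes

1. Courier goes to the north bank with crate M2 and crate R3.
2. Courier goes back to the south bank alone.
3. Courier goes to the north bank with crate K1.
4. Courier goes back to the south bank with crate M2 and crate R3.
5. Courier goes to the north bank with crate K2 and crate R2.
6. Courier goes back to the south bank alone.
7. Courier goes to the north bank with crate K4 and crate R6.
8. Courier goes back to the south bank alone.
9. Courier goes to the north bank with crate M2 and crate R3.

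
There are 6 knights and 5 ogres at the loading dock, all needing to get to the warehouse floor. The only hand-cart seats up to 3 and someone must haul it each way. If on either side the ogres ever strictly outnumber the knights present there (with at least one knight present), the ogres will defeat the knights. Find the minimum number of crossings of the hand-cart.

Counting alone: each trip to the warehouse floor takes at most 3 across and each return brings at least 1 back, so after t trips out (and t−1 returns) at most 3t − (t−1) of the 11 are across; that first reaches 11 at t = 5, so at least 9 crossings are needed.
The plan below uses exactly 9 crossings, so it is optimal:
1. 3 ogres → the warehouse floor.  (the loading dock: 6K 2O; the warehouse floor: 0K 3O)
2. 1 ogre ← the loading dock.  (the loading dock: 6K 3O; the warehouse floor: 0K 2O)
3. 3 knights → the warehouse floor.  (the loading dock: 3K 3O; the warehouse floor: 3K 2O)
4. 1 knight ← the loading dock.  (the loading dock: 4K 3O; the warehouse floor: 2K 2O)
5. 2 knights and 1 ogre → the warehouse floor.  (the loading dock: 2K 2O; the warehouse floor: 4K 3O)
6. 1 knight ← the loading dock.  (the loading dock: 3K 2O; the warehouse floor: 3K 3O)
7. 2 knights and 1 ogre → the warehouse floor.  (the loading dock: 1K 1O; the warehouse floor: 5K 4O)
8. 1 knight ← the loading dock.  (the loading dock: 2K 1O; the warehouse floor: 4K 4O)
9. 2 knights and 1 ogre → the warehouse floor.  (the loading dock: 0K 0O; the warehouse floor: 6K 5O)

9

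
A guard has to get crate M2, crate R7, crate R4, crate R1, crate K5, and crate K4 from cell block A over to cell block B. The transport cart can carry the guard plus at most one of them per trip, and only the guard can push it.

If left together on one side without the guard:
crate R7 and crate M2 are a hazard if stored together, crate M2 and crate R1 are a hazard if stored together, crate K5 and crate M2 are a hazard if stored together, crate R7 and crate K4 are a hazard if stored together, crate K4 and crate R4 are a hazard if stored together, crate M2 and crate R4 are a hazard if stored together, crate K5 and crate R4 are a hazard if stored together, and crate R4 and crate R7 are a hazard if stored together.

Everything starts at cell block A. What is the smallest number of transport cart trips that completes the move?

impossible

Whatever the first load, the items left behind include a forbidden pair without the guard. No opening move is safe, so no plan exists.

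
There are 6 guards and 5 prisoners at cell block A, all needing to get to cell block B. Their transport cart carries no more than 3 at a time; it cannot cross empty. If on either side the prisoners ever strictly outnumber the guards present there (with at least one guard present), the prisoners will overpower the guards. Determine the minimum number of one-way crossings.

Counting alone: each trip to cell block B takes at most 3 across and each return brings at least 1 back, so after t trips out (and t−1 returns) at most 3t − (t−1) of the 11 are across; that first reaches 11 at t = 5, so at least 9 crossings are needed.
The plan below uses exactly 9 crossings, so it is optimal:
1. 3 prisoners → cell block B.  (cell block A: 6G 2P; cell block B: 0G 3P)
2. 1 prisoner ← cell block A.  (cell block A: 6G 3P; cell block B: 0G 2P)
3. 3 guards → cell block B.  (cell block A: 3G 3P; cell block B: 3G 2P)
4. 1 guard ← cell block A.  (cell block A: 4G 3P; cell block B: 2G 2P)
5. 2 guards and 1 prisoner → cell block B.  (cell block A: 2G 2P; cell block B: 4G 3P)
6. 1 guard ← cell block A.  (cell block A: 3G 2P; cell block B: 3G 3P)
7. 2 guards and 1 prisoner → cell block B.  (cell block A: 1G 1P; cell block B: 5G 4P)
8. 1 guard ← cell block A.  (cell block A: 2G 1P; cell block B: 4G 4P)
9. 2 guards and 1 prisoner → cell block B.  (cell block A: 0G 0P; cell block B: 6G 5P)

9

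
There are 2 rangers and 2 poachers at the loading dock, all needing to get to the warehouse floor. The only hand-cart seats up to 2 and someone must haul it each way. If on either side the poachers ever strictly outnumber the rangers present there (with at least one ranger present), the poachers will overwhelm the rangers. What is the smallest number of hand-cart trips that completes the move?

Counting alone: each trip to the warehouse floor takes at most 2 across and each return brings at least 1 back, so after t trips out (and t−1 returns) at most 2t − (t−1) of the 4 are across; that first reaches 4 at t = 3, so at least 5 crossings are needed.
The plan below uses exactly 5 crossings, so it is optimal:
1. 2 poachers → the warehouse floor.  (the loading dock: 2R 0P; the warehouse floor: 0R 2P)
2. 1 poacher ← the loading dock.  (the loading dock: 2R 1P; the warehouse floor: 0R 1P)
3. 2 rangers → the warehouse floor.  (the loading dock: 0R 1P; the warehouse floor: 2R 1P)
4. 1 poacher ← the loading dock.  (the loading dock: 0R 2P; the warehouse floor: 2R 0P)
5. 2 poachers → the warehouse floor.  (the loading dock: 0R 0P; the warehouse floor: 2R 2P)

5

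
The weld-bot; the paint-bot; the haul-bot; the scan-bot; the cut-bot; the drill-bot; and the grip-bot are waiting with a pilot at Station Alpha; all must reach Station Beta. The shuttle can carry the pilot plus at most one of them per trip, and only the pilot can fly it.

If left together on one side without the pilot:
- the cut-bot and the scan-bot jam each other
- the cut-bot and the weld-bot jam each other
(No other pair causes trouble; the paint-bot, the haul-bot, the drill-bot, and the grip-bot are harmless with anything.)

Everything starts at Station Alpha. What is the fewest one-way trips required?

15

Counting alone: the pilot can take at most 1 across per trip to Station Beta, so moving all 7 needs at least 7 loaded trips out, with a return between consecutive ones — at least 13 crossings.
The safety rule pushes this higher. Following every safe sequence of crossings, the most of the 7 that can be at Station Beta as the shuttle arrives there on crossing 13 is 6 — never all 7.
So no plan with fewer than 15 crossings exists, and this one achieves 15:
1. Pilot goes to Station Beta with the cut-bot.  [Station Alpha: the drill-bot, the grip-bot, the haul-bot, the paint-bot, the scan-bot, the weld-bot | Station Beta: the cut-bot]
2. Pilot goes back to Station Alpha alone.  [Station Alpha: the drill-bot, the grip-bot, the haul-bot, the paint-bot, the scan-bot, the weld-bot | Station Beta: the cut-bot]
3. Pilot goes to Station Beta with the weld-bot.  [Station Alpha: the drill-bot, the grip-bot, the haul-bot, the paint-bot, the scan-bot | Station Beta: the cut-bot, the weld-bot]
4. Pilot goes back to Station Alpha with the cut-bot.  [Station Alpha: the cut-bot, the drill-bot, the grip-bot, the haul-bot, the paint-bot, the scan-bot | Station Beta: the weld-bot]
5. Pilot goes to Station Beta with the scan-bot.  [Station Alpha: the cut-bot, the drill-bot, the grip-bot, the haul-bot, the paint-bot | Station Beta: the scan-bot, the weld-bot]
6. Pilot goes back to Station Alpha alone.  [Station Alpha: the cut-bot, the drill-bot, the grip-bot, the haul-bot, the paint-bot | Station Beta: the scan-bot, the weld-bot]
7. Pilot goes to Station Beta with the paint-bot.  [Station Alpha: the cut-bot, the drill-bot, the grip-bot, the haul-bot | Station Beta: the paint-bot, the scan-bot, the weld-bot]
8. Pilot goes back to Station Alpha alone.  [Station Alpha: the cut-bot, the drill-bot, the grip-bot, the haul-bot | Station Beta: the paint-bot, the scan-bot, the weld-bot]
9. Pilot goes to Station Beta with the haul-bot.  [Station Alpha: the cut-bot, the drill-bot, the grip-bot | Station Beta: the haul-bot, the paint-bot, the scan-bot, the weld-bot]
10. Pilot goes back to Station Alpha alone.  [Station Alpha: the cut-bot, the drill-bot, the grip-bot | Station Beta: the haul-bot, the paint-bot, the scan-bot, the weld-bot]
11. Pilot goes to Station Beta with the drill-bot.  [Station Alpha: the cut-bot, the grip-bot | Station Beta: the drill-bot, the haul-bot, the paint-bot, the scan-bot, the weld-bot]
12. Pilot goes back to Station Alpha alone.  [Station Alpha: the cut-bot, the grip-bot | Station Beta: the drill-bot, the haul-bot, the paint-bot, the scan-bot, the weld-bot]
13. Pilot goes to Station Beta with the grip-bot.  [Station Alpha: the cut-bot | Station Beta: the drill-bot, the grip-bot, the haul-bot, the paint-bot, the scan-bot, the weld-bot]
14. Pilot goes back to Station Alpha alone.  [Station Alpha: the cut-bot | Station Beta: the drill-bot, the grip-bot, the haul-bot, the paint-bot, the scan-bot, the weld-bot]
15. Pilot goes to Station Beta with the cut-bot.  [Station Alpha: — | Station Beta: the cut-bot, the drill-bot, the grip-bot, the haul-bot, the paint-bot, the scan-bot, the weld-bot]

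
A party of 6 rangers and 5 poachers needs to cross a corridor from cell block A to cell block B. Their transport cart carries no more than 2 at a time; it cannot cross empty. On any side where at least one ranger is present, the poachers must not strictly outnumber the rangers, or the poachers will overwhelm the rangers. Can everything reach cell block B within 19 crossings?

Yes

Yes — this plan uses 19 crossings (≤ 19):
1. 2 poachers → cell block B.  (cell block A: 6R 3P; cell block B: 0R 2P)
2. 1 poacher ← cell block A.  (cell block A: 6R 4P; cell block B: 0R 1P)
3. 2 poachers → cell block B.  (cell block A: 6R 2P; cell block B: 0R 3P)
4. 1 poacher ← cell block A.  (cell block A: 6R 3P; cell block B: 0R 2P)
5. 2 rangers → cell block B.  (cell block A: 4R 3P; cell block B: 2R 2P)
6. 1 poacher ← cell block A.  (cell block A: 4R 4P; cell block B: 2R 1P)
7. 1 ranger and 1 poacher → cell block B.  (cell block A: 3R 3P; cell block B: 3R 2P)
8. 1 ranger ← cell block A.  (cell block A: 4R 3P; cell block B: 2R 2P)
9. 1 ranger and 1 poacher → cell block B.  (cell block A: 3R 2P; cell block B: 3R 3P)
10. 1 poacher ← cell block A.  (cell block A: 3R 3P; cell block B: 3R 2P)
11. 1 ranger and 1 poacher → cell block B.  (cell block A: 2R 2P; cell block B: 4R 3P)
12. 1 ranger ← cell block A.  (cell block A: 3R 2P; cell block B: 3R 3P)
13. 1 ranger and 1 poacher → cell block B.  (cell block A: 2R 1P; cell block B: 4R 4P)
14. 1 poacher ← cell block A.  (cell block A: 2R 2P; cell block B: 4R 3P)
15. 1 ranger and 1 poacher → cell block B.  (cell block A: 1R 1P; cell block B: 5R 4P)
16. 1 ranger ← cell block A.  (cell block A: 2R 1P; cell block B: 4R 4P)
17. 1 ranger and 1 poacher → cell block B.  (cell block A: 1R 0P; cell block B: 5R 5P)
18. 1 poacher ← cell block A.  (cell block A: 1R 1P; cell block B: 5R 4P)
19. 1 ranger and 1 poacher → cell block B.  (cell block A: 0R 0P; cell block B: 6R 5P)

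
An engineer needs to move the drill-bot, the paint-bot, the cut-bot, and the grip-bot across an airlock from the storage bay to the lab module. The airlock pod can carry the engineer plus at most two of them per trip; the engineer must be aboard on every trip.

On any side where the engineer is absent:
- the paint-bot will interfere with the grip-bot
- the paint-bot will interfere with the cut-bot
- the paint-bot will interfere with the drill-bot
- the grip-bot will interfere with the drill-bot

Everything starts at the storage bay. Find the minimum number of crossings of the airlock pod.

5

Counting alone: the engineer can take at most 2 across per trip to the lab module, so moving all 4 needs at least 2 loaded trips out, with a return between consecutive ones — at least 3 crossings.
The safety rule pushes this higher. Following every safe sequence of crossings, the most of the 4 that can be at the lab module as the airlock pod arrives there on crossing 3 is 3 — never all 4.
So no plan with fewer than 5 crossings exists, and this one achieves 5:
1. Engineer goes to the lab module with the drill-bot and the paint-bot.
2. Engineer goes back to the storage bay with the drill-bot.
3. Engineer goes to the lab module with the cut-bot and the drill-bot.
4. Engineer goes back to the storage bay with the paint-bot.
5. Engineer goes to the lab module with the grip-bot and the paint-bot.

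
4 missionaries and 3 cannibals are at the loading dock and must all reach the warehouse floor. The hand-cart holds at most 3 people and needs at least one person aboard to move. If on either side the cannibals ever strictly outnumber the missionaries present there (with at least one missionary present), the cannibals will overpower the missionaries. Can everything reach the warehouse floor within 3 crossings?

Counting alone: each trip to the warehouse floor takes at most 3 across and each return brings at least 1 back, so after t trips out (and t−1 returns) at most 3t − (t−1) of the 7 are across; that first reaches 7 at t = 3, so at least 5 crossings are needed.
Since 3 < 5, 3 crossings cannot be enough. (The shortest complete plan in fact takes 5:)
1. 3 cannibals → the warehouse floor.  (the loading dock: 4M 0C; the warehouse floor: 0M 3C)
2. 1 cannibal ← the loading dock.  (the loading dock: 4M 1C; the warehouse floor: 0M 2C)
3. 3 missionaries → the warehouse floor.  (the loading dock: 1M 1C; the warehouse floor: 3M 2C)
4. 1 missionary ← the loading dock.  (the loading dock: 2M 1C; the warehouse floor: 2M 2C)
5. 2 missionaries and 1 cannibal → the warehouse floor.  (the loading dock: 0M 0C; the warehouse floor: 4M 3C)

No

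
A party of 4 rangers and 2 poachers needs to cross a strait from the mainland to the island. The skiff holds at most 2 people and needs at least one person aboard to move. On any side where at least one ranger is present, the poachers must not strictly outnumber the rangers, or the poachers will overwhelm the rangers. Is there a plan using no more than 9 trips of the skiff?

Yes

Yes — this plan uses 9 crossings (≤ 9):
1. 2 poachers → the island.  (the mainland: 4R 0P; the island: 0R 2P)
2. 1 poacher ← the mainland.  (the mainland: 4R 1P; the island: 0R 1P)
3. 2 rangers → the island.  (the mainland: 2R 1P; the island: 2R 1P)
4. 1 poacher ← the mainland.  (the mainland: 2R 2P; the island: 2R 0P)
5. 2 poachers → the island.  (the mainland: 2R 0P; the island: 2R 2P)
6. 1 poacher ← the mainland.  (the mainland: 2R 1P; the island: 2R 1P)
7. 1 ranger and 1 poacher → the island.  (the mainland: 1R 0P; the island: 3R 2P)
8. 1 poacher ← the mainland.  (the mainland: 1R 1P; the island: 3R 1P)
9. 1 ranger and 1 poacher → the island.  (the mainland: 0R 0P; the island: 4R 2P)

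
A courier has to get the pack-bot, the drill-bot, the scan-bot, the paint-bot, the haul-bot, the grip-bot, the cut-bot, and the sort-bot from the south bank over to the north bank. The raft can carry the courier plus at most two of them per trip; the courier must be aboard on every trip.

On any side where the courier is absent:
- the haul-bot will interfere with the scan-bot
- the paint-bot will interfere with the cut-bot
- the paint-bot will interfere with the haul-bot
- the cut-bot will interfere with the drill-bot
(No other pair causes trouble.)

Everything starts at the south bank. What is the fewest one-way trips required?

Counting alone: the courier can take at most 2 across per trip to the north bank, so moving all 8 needs at least 4 loaded trips out, with a return between consecutive ones — at least 7 crossings.
The safety rule pushes this higher. Following every safe sequence of crossings, the most of the 8 that can be at the north bank as the raft arrives there on crossing 7 is 7 — never all 8.
So no plan with fewer than 9 crossings exists, and this one achieves 9:
1. Courier goes to the north bank with the cut-bot and the haul-bot.  [the south bank: the drill-bot, the grip-bot, the pack-bot, the paint-bot, the scan-bot, the sort-bot | the north bank: the cut-bot, the haul-bot]
2. Courier goes back to the south bank alone.  [the south bank: the drill-bot, the grip-bot, the pack-bot, the paint-bot, the scan-bot, the sort-bot | the north bank: the cut-bot, the haul-bot]
3. Courier goes to the north bank with the drill-bot and the pack-bot.  [the south bank: the grip-bot, the paint-bot, the scan-bot, the sort-bot | the north bank: the cut-bot, the drill-bot, the haul-bot, the pack-bot]
4. Courier goes back to the south bank with the cut-bot.  [the south bank: the cut-bot, the grip-bot, the paint-bot, the scan-bot, the sort-bot | the north bank: the drill-bot, the haul-bot, the pack-bot]
5. Courier goes to the north bank with the paint-bot and the scan-bot.  [the south bank: the cut-bot, the grip-bot, the sort-bot | the north bank: the drill-bot, the haul-bot, the pack-bot, the paint-bot, the scan-bot]
6. Courier goes back to the south bank with the haul-bot.  [the south bank: the cut-bot, the grip-bot, the haul-bot, the sort-bot | the north bank: the drill-bot, the pack-bot, the paint-bot, the scan-bot]
7. Courier goes to the north bank with the grip-bot and the sort-bot.  [the south bank: the cut-bot, the haul-bot | the north bank: the drill-bot, the grip-bot, the pack-bot, the paint-bot, the scan-bot, the sort-bot]
8. Courier goes back to the south bank alone.  [the south bank: the cut-bot, the haul-bot | the north bank: the drill-bot, the grip-bot, the pack-bot, the paint-bot, the scan-bot, the sort-bot]
9. Courier goes to the north bank with the cut-bot and the haul-bot.  [the south bank: — | the north bank: the cut-bot, the drill-bot, the grip-bot, the haul-bot, the pack-bot, the paint-bot, the scan-bot, the sort-bot]

9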